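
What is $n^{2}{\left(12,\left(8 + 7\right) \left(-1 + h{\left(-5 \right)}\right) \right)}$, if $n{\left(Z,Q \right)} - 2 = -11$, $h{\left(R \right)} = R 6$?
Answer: $81$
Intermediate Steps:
$h{\left(R \right)} = 6 R$
$n{\left(Z,Q \right)} = -9$ ($n{\left(Z,Q \right)} = 2 - 11 = -9$)
$n^{2}{\left(12,\left(8 + 7\right) \left(-1 + h{\left(-5 \right)}\right) \right)} = \left(-9\right)^{2} = 81$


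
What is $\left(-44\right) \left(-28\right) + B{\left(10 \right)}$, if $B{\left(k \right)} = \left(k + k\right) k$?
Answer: $1432$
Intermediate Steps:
$B{\left(k \right)} = 2 k^{2}$ ($B{\left(k \right)} = 2 k k = 2 k^{2}$)
$\left(-44\right) \left(-28\right) + B{\left(10 \right)} = \left(-44\right) \left(-28\right) + 2 \cdot 10^{2} = 1232 + 2 \cdot 100 = 1232 + 200 = 1432$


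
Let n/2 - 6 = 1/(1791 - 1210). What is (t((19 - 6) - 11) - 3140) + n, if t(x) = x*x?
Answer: -1815042/581 ≈ -3124.0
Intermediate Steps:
t(x) = x²
n = 6974/581 (n = 12 + 2/(1791 - 1210) = 12 + 2/581 = 6974/581 ≈ 12.003)
(t((19 - 6) - 11) - 3140) + n = (((19 - 6) - 11)² - 3140) + 6974/581 = ((13 - 11)² - 3140) + 6974/581 = (2² - 3140) + 6974/581 = (4 - 3140) + 6974/581 = -3136 + 6974/581 = -1815042/581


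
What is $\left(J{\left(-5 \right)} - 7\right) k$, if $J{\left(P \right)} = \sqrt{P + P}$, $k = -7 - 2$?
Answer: $63 - 9 i \sqrt{10} \approx 63.0 - 28.461 i$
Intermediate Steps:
$k = -9$
$J{\left(P \right)} = \sqrt{2} \sqrt{P}$ ($J{\left(P \right)} = \sqrt{2 P} = \sqrt{2} \sqrt{P}$)
$\left(J{\left(-5 \right)} - 7\right) k = \left(\sqrt{2} \sqrt{-5} - 7\right) \left(-9\right) = \left(\sqrt{2} i \sqrt{5} - 7\right) \left(-9\right) = \left(i \sqrt{10} - 7\right) \left(-9\right) = \left(-7 + i \sqrt{10}\right) \left(-9\right) = 63 - 9 i \sqrt{10}$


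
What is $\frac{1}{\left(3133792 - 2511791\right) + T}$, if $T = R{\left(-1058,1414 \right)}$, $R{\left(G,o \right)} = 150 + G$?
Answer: $\frac{1}{621093} \approx 1.6101 \cdot 10^{-6}$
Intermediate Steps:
$T = -908$ ($T = 150 - 1058 = -908$)
$\frac{1}{\left(3133792 - 2511791\right) + T} = \frac{1}{\left(3133792 - 2511791\right) - 908} = \frac{1}{622001 - 908} = \frac{1}{621093}$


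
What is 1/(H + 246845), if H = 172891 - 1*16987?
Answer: 1/402749 ≈ 2.4829e-6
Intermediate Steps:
H = 155904 (H = 172891 - 16987 = 155904)
1/(H + 246845) = 1/(155904 + 246845) = 1/402749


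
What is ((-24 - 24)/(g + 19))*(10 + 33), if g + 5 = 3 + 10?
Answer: -688/9 ≈ -76.444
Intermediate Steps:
g = 8 (g = -5 + (3 + 10) = -5 + 13 = 8)
((-24 - 24)/(g + 19))*(10 + 33) = ((-24 - 24)/(8 + 19))*(10 + 33) = -48/27*43 = -48*1/27*43 = -16/9*43 = -688/9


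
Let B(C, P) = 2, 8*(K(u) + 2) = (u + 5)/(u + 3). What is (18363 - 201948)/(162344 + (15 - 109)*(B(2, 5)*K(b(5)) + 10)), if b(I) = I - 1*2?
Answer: -550755/485246 ≈ -1.1350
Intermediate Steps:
b(I) = -2 + I (b(I) = I - 2 = -2 + I)
K(u) = -2 + (5 + u)/(8*(3 + u)) (K(u) = -2 + ((u + 5)/(u + 3))/8 = -2 + ((5 + u)/(3 + u))/8 = -2 + (5 + u)/(8*(3 + u)))
(18363 - 201948)/(162344 + (15 - 109)*(B(2, 5)*K(b(5)) + 10)) = (18363 - 201948)/(162344 + (15 - 109)*(2*((-43 - 15*(-2 + 5))/(8*(3 + (-2 + 5)))) + 10)) = -183585/(162344 - 94*(2*((-43 - 15*3)/(8*(3 + 3))) + 10)) = -183585/(162344 - 94*(2*((1/8)*(-43 - 45)/6) + 10)) = -183585/(162344 - 94*(2*((1/8)*(1/6)*(-88)) + 10)) = -183585/(162344 - 94*(2*(-11/6) + 10)) = -183585/(162344 - 94*(-11/3 + 10)) = -183585/(162344 - 94*19/3) = -183585/(162344 - 1786/3) = -183585/485246/3 = -183585*3/485246 = -550755/485246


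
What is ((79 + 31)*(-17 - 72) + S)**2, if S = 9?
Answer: 95667961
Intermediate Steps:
((79 + 31)*(-17 - 72) + S)**2 = ((79 + 31)*(-17 - 72) + 9)**2 = (110*(-89) + 9)**2 = (-9790 + 9)**2 = (-9781)**2 = 95667961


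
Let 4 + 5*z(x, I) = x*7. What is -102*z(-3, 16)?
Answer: 510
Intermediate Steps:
z(x, I) = -⅘ + 7*x/5 (z(x, I) = -⅘ + (x*7)/5 = -⅘ + (7*x)/5 = -⅘ + 7*x/5)
-102*z(-3, 16) = -102*(-⅘ + (7/5)*(-3)) = -102*(-⅘ - 21/5) = -102*(-5) = 510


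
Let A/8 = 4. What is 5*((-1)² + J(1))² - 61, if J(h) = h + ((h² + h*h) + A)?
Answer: 6419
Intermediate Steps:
A = 32 (A = 8*4 = 32)
J(h) = 32 + h + 2*h² (J(h) = h + ((h² + h*h) + 32) = h + ((h² + h²) + 32) = h + (2*h² + 32) = h + (32 + 2*h²) = 32 + h + 2*h²)
5*((-1)² + J(1))² - 61 = 5*((-1)² + (32 + 1 + 2*1²))² - 61 = 5*(1 + (32 + 1 + 2*1))² - 61 = 5*(1 + (32 + 1 + 2))² - 61 = 5*(1 + 35)² - 61 = 5*36² - 61 = 5*1296 - 61 = 6480 - 61 = 6419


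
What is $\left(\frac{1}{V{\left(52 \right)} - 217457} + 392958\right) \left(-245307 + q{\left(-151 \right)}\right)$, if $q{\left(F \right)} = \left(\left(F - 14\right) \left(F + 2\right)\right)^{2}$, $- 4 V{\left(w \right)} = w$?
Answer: $\frac{8605148477832431627}{36245} \approx 2.3742 \cdot 10^{14}$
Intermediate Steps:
$V{\left(w \right)} = - \frac{w}{4}$
$q{\left(F \right)} = \left(-14 + F\right)^{2} \left(2 + F\right)^{2}$ ($q{\left(F \right)} = \left(\left(-14 + F\right) \left(2 + F\right)\right)^{2} = \left(-14 + F\right)^{2} \left(2 + F\right)^{2}$)
$\left(\frac{1}{V{\left(52 \right)} - 217457} + 392958\right) \left(-245307 + q{\left(-151 \right)}\right) = \left(\frac{1}{\left(- \frac{1}{4}\right) 52 - 217457} + 392958\right) \left(-245307 + \left(-14 - 151\right)^{2} \left(2 - 151\right)^{2}\right) = \left(\frac{1}{-13 - 217457} + 392958\right) \left(-245307 + \left(-165\right)^{2} \left(-149\right)^{2}\right) = \left(\frac{1}{-217470} + 392958\right) \left(-245307 + 27225 \cdot 22201\right) = \left(- \frac{1}{217470} + 392958\right) \left(-245307 + 604422225\right) = \frac{85456576259}{217470} \cdot 604176918 = \frac{8605148477832431627}{36245}$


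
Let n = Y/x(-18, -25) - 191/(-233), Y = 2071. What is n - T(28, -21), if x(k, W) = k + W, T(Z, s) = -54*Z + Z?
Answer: 14393866/10019 ≈ 1436.7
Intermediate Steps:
T(Z, s) = -53*Z
x(k, W) = W + k
n = -474330/10019 (n = 2071/(-25 - 18) - 191/(-233) = 2071/(-43) - 191*(-1/233) = 2071*(-1/43) + 191/233 = -2071/43 + 191/233 = -474330/10019 ≈ -47.343)
n - T(28, -21) = -474330/10019 - (-53)*28 = -474330/10019 - 1*(-1484) = -474330/10019 + 1484 = 14393866/10019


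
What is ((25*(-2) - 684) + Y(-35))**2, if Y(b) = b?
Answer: 591361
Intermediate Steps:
((25*(-2) - 684) + Y(-35))**2 = ((25*(-2) - 684) - 35)**2 = ((-50 - 684) - 35)**2 = (-734 - 35)**2 = (-769)**2 = 591361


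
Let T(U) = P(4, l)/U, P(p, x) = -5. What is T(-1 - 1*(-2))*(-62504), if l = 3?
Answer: 312520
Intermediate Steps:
T(U) = -5/U
T(-1 - 1*(-2))*(-62504) = -5/(-1 - 1*(-2))*(-62504) = -5/(-1 + 2)*(-62504) = -5/1*(-62504) = -5*1*(-62504) = -5*(-62504) = 312520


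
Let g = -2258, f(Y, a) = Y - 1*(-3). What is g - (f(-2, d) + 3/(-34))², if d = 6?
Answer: -2611209/1156 ≈ -2258.8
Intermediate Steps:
f(Y, a) = 3 + Y (f(Y, a) = Y + 3 = 3 + Y)
g - (f(-2, d) + 3/(-34))² = -2258 - ((3 - 2) + 3/(-34))² = -2258 - (1 + 3*(-1/34))² = -2258 - (1 - 3/34)² = -2258 - (31/34)² = -2258 - 1*961/1156 = -2258 - 961/1156 = -2611209/1156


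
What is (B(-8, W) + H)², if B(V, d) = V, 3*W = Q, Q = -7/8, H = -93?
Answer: 10201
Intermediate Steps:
Q = -7/8 (Q = -7*⅛ = -7/8 ≈ -0.87500)
W = -7/24 (W = (⅓)*(-7/8) = -7/24 ≈ -0.29167)
(B(-8, W) + H)² = (-8 - 93)² = (-101)² = 10201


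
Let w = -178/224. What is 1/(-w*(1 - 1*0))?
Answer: 112/89 ≈ 1.2584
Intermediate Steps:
w = -89/112 (w = -178*1/224 = -89/112 ≈ -0.79464)
1/(-w*(1 - 1*0)) = 1/(-(-89)*(1 - 1*0)/112) = 1/(-(-89)*(1 + 0)/112) = 1/(-(-89)/112) = 1/(-1*(-89/112)) = 1/(89/112) = 112/89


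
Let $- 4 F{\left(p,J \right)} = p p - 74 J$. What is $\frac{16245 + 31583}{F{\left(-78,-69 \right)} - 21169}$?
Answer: $- \frac{95656}{47933} \approx -1.9956$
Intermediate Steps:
$F{\left(p,J \right)} = - \frac{p^{2}}{4} + \frac{37 J}{2}$ ($F{\left(p,J \right)} = - \frac{p p - 74 J}{4} = - \frac{p^{2} - 74 J}{4} = - \frac{p^{2}}{4} + \frac{37 J}{2}$)
$\frac{16245 + 31583}{F{\left(-78,-69 \right)} - 21169} = \frac{16245 + 31583}{\left(- \frac{\left(-78\right)^{2}}{4} + \frac{37}{2} \left(-69\right)\right) - 21169} = \frac{47828}{\left(\left(- \frac{1}{4}\right) 6084 - \frac{2553}{2}\right) - 21169} = \frac{47828}{\left(-1521 - \frac{2553}{2}\right) - 21169} = \frac{47828}{- \frac{5595}{2} - 21169} = \frac{47828}{- \frac{47933}{2}} = 47828 \left(- \frac{2}{47933}\right) = - \frac{95656}{47933}$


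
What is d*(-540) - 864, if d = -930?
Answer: 501336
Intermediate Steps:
d*(-540) - 864 = -930*(-540) - 864 = 502200 - 864 = 501336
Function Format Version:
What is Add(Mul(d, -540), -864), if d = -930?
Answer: 501336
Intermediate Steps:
Add(Mul(d, -540), -864) = Add(Mul(-930, -540), -864) = Add(502200, -864) = 501336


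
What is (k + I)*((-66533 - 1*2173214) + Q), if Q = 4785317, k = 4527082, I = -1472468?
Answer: 7775733759980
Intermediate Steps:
(k + I)*((-66533 - 1*2173214) + Q) = (4527082 - 1472468)*((-66533 - 1*2173214) + 4785317) = 3054614*((-66533 - 2173214) + 4785317) = 3054614*(-2239747 + 4785317) = 3054614*2545570 = 7775733759980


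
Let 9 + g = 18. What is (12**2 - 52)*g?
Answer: 828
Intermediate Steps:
g = 9 (g = -9 + 18 = 9)
(12**2 - 52)*g = (12**2 - 52)*9 = (144 - 52)*9 = 92*9 = 828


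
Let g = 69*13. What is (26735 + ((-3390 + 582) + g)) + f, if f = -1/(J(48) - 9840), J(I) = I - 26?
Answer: 243722033/9818 ≈ 24824.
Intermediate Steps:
J(I) = -26 + I
g = 897
f = 1/9818 (f = -1/((-26 + 48) - 9840) = -1/(22 - 9840) = -1/(-9818) = -1*(-1/9818) = 1/9818 ≈ 0.00010185)
(26735 + ((-3390 + 582) + g)) + f = (26735 + ((-3390 + 582) + 897)) + 1/9818 = (26735 + (-2808 + 897)) + 1/9818 = (26735 - 1911) + 1/9818 = 24824 + 1/9818 = 243722033/9818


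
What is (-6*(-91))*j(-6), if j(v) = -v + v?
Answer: 0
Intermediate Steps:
j(v) = 0
(-6*(-91))*j(-6) = -6*(-91)*0 = 546*0 = 0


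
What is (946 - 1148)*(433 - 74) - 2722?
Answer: -75240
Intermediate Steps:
(946 - 1148)*(433 - 74) - 2722 = -202*359 - 2722 = -72518 - 2722 = -75240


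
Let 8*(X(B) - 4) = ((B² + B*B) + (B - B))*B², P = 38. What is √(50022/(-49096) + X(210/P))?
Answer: √35577242422/12274 ≈ 15.367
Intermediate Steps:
X(B) = 4 + B⁴/4 (X(B) = 4 + (((B² + B*B) + (B - B))*B²)/8 = 4 + (((B² + B²) + 0)*B²)/8 = 4 + ((2*B² + 0)*B²)/8 = 4 + ((2*B²)*B²)/8 = 4 + (2*B⁴)/8 = 4 + B⁴/4)
√(50022/(-49096) + X(210/P)) = √(50022/(-49096) + (4 + (210/38)⁴/4)) = √(50022*(-1/49096) + (4 + (210*(1/38))⁴/4)) = √(-25011/24548 + (4 + (105/19)⁴/4)) = √(-25011/24548 + (4 + (¼)*(121550625/130321))) = √(-25011/24548 + (4 + 121550625/521284)) = √(-25011/24548 + 123635761/521284) = √(1046389483/4430914) = √35577242422/12274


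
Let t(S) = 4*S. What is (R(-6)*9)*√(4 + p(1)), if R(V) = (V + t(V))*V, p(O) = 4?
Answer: 3240*√2 ≈ 4582.1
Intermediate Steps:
R(V) = 5*V² (R(V) = (V + 4*V)*V = (5*V)*V = 5*V²)
(R(-6)*9)*√(4 + p(1)) = ((5*(-6)²)*9)*√(4 + 4) = ((5*36)*9)*√8 = (180*9)*(2*√2) = 1620*(2*√2) = 3240*√2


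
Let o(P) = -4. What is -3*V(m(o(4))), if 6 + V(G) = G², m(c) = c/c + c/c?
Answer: 6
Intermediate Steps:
m(c) = 2 (m(c) = 1 + 1 = 2)
V(G) = -6 + G²
-3*V(m(o(4))) = -3*(-6 + 2²) = -3*(-6 + 4) = -3*(-2) = 6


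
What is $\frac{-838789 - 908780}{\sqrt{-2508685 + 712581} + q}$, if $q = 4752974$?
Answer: $- \frac{4153075010103}{11295381820390} + \frac{1747569 i \sqrt{449026}}{11295381820390} \approx -0.36768 + 0.00010367 i$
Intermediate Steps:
$\frac{-838789 - 908780}{\sqrt{-2508685 + 712581} + q} = \frac{-838789 - 908780}{\sqrt{-2508685 + 712581} + 4752974} = - \frac{1747569}{\sqrt{-1796104} + 4752974} = - \frac{1747569}{2 i \sqrt{449026} + 4752974} = - \frac{1747569}{4752974 + 2 i \sqrt{449026}}$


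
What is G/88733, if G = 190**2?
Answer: 36100/88733 ≈ 0.40684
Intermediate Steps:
G = 36100
G/88733 = 36100/88733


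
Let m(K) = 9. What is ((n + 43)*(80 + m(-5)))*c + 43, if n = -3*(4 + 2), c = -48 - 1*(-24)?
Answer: -53357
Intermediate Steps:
c = -24 (c = -48 + 24 = -24)
n = -18 (n = -3*6 = -18)
((n + 43)*(80 + m(-5)))*c + 43 = ((-18 + 43)*(80 + 9))*(-24) + 43 = (25*89)*(-24) + 43 = 2225*(-24) + 43 = -53400 + 43 = -53357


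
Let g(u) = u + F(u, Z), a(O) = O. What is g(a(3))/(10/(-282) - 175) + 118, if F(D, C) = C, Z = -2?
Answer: 2912099/24680 ≈ 117.99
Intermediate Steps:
g(u) = -2 + u (g(u) = u - 2 = -2 + u)
g(a(3))/(10/(-282) - 175) + 118 = (-2 + 3)/(10/(-282) - 175) + 118 = 1/(10*(-1/282) - 175) + 118 = 1/(-5/141 - 175) + 118 = 1/(-24680/141) + 118 = -141/24680*1 + 118 = -141/24680 + 118 = 2912099/24680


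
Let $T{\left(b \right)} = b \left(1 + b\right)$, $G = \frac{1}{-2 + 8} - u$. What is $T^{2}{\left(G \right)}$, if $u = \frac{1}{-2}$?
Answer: $\frac{100}{81} \approx 1.2346$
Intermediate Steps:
$u = - \frac{1}{2} \approx -0.5$
$G = \frac{2}{3}$ ($G = \frac{1}{-2 + 8} - - \frac{1}{2} = \frac{1}{6} + \frac{1}{2} = \frac{2}{3} \approx 0.66667$)
$T^{2}{\left(G \right)} = \left(\frac{2 \left(1 + \frac{2}{3}\right)}{3}\right)^{2} = \left(\frac{2}{3} \cdot \frac{5}{3}\right)^{2} = \left(\frac{10}{9}\right)^{2} = \frac{100}{81}$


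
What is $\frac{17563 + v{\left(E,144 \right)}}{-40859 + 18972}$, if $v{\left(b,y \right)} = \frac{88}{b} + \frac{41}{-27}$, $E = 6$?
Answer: $- \frac{474556}{590949} \approx -0.80304$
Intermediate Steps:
$v{\left(b,y \right)} = - \frac{41}{27} + \frac{88}{b}$ ($v{\left(b,y \right)} = \frac{88}{b} + 41 \left(- \frac{1}{27}\right) = \frac{88}{b} - \frac{41}{27} = - \frac{41}{27} + \frac{88}{b}$)
$\frac{17563 + v{\left(E,144 \right)}}{-40859 + 18972} = \frac{17563 - \left(\frac{41}{27} - \frac{88}{6}\right)}{-40859 + 18972} = \frac{17563 + \left(- \frac{41}{27} + 88 \cdot \frac{1}{6}\right)}{-21887} = \left(17563 + \left(- \frac{41}{27} + \frac{44}{3}\right)\right) \left(- \frac{1}{21887}\right) = \left(17563 + \frac{355}{27}\right) \left(- \frac{1}{21887}\right) = \frac{474556}{27} \left(- \frac{1}{21887}\right) = - \frac{474556}{590949}$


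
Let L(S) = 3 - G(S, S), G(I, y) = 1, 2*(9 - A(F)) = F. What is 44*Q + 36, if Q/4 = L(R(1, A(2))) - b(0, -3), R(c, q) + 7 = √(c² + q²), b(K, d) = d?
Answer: 916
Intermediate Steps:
A(F) = 9 - F/2
R(c, q) = -7 + √(c² + q²)
L(S) = 2 (L(S) = 3 - 1*1 = 3 - 1 = 2)
Q = 20 (Q = 4*(2 - 1*(-3)) = 4*(2 + 3) = 4*5 = 20)
44*Q + 36 = 44*20 + 36 = 880 + 36 = 916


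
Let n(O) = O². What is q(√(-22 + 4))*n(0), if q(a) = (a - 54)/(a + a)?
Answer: 0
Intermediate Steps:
q(a) = (-54 + a)/(2*a) (q(a) = (-54 + a)/((2*a)) = (-54 + a)*(1/(2*a)) = (-54 + a)/(2*a))
q(√(-22 + 4))*n(0) = ((-54 + √(-22 + 4))/(2*(√(-22 + 4))))*0² = ((-54 + √(-18))/(2*(√(-18))))*0 = ((-54 + 3*I*√2)/(2*((3*I*√2))))*0 = ((-I*√2/6)*(-54 + 3*I*√2)/2)*0 = -I*√2*(-54 + 3*I*√2)/12*0 = 0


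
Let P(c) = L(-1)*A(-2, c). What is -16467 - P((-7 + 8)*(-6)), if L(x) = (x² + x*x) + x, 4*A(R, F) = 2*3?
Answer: -32937/2 ≈ -16469.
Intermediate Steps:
A(R, F) = 3/2 (A(R, F) = (2*3)/4 = (¼)*6 = 3/2)
L(x) = x + 2*x² (L(x) = (x² + x²) + x = 2*x² + x = x + 2*x²)
P(c) = 3/2 (P(c) = -(1 + 2*(-1))*(3/2) = -(1 - 2)*(3/2) = -1*(-1)*(3/2) = 1*(3/2) = 3/2)
-16467 - P((-7 + 8)*(-6)) = -16467 - 1*3/2 = -16467 - 3/2 = -32937/2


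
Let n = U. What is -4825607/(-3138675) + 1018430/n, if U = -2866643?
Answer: 10636771747051/8997460718025 ≈ 1.1822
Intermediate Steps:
n = -2866643
-4825607/(-3138675) + 1018430/n = -4825607/(-3138675) + 1018430/(-2866643) = -4825607*(-1/3138675) + 1018430*(-1/2866643) = 4825607/3138675 - 1018430/2866643 = 10636771747051/8997460718025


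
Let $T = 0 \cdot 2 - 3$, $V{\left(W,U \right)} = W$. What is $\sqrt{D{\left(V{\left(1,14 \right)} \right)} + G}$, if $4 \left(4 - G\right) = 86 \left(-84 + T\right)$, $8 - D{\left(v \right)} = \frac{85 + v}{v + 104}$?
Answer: $\frac{\sqrt{82982130}}{210} \approx 43.378$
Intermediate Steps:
$D{\left(v \right)} = 8 - \frac{85 + v}{104 + v}$ ($D{\left(v \right)} = 8 - \frac{85 + v}{v + 104} = 8 - \frac{85 + v}{104 + v}$)
$T = -3$ ($T = 0 - 3 = -3$)
$G = \frac{3749}{2}$ ($G = 4 - \frac{86 \left(-84 - 3\right)}{4} = 4 - \frac{86 \left(-87\right)}{4} = 4 - - \frac{3741}{2} = 4 + \frac{3741}{2} = \frac{3749}{2} \approx 1874.5$)
$\sqrt{D{\left(V{\left(1,14 \right)} \right)} + G} = \sqrt{\frac{747 + 7 \cdot 1}{104 + 1} + \frac{3749}{2}} = \sqrt{\frac{747 + 7}{105} + \frac{3749}{2}} = \sqrt{\frac{1}{105} \cdot 754 + \frac{3749}{2}} = \sqrt{\frac{754}{105} + \frac{3749}{2}} = \sqrt{\frac{395153}{210}} = \frac{\sqrt{82982130}}{210}$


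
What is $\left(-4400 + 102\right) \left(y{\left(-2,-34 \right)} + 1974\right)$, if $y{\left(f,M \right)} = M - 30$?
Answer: $-8209180$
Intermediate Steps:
$y{\left(f,M \right)} = -30 + M$ ($y{\left(f,M \right)} = M - 30 = -30 + M$)
$\left(-4400 + 102\right) \left(y{\left(-2,-34 \right)} + 1974\right) = \left(-4400 + 102\right) \left(\left(-30 - 34\right) + 1974\right) = - 4298 \left(-64 + 1974\right) = \left(-4298\right) 1910 = -8209180$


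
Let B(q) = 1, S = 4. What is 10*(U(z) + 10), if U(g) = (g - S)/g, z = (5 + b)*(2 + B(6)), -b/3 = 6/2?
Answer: 340/3 ≈ 113.33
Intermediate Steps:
b = -9 (b = -18/2 = -3*3 = -9)
z = -12 (z = (5 - 9)*(2 + 1) = -4*3 = -12)
U(g) = (-4 + g)/g (U(g) = (g - 1*4)/g = (g - 4)/g = (-4 + g)/g)
10*(U(z) + 10) = 10*((-4 - 12)/(-12) + 10) = 10*(-1/12*(-16) + 10) = 10*(4/3 + 10) = 10*(34/3) = 340/3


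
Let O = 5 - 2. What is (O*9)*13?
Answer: 351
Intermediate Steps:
O = 3
(O*9)*13 = (3*9)*13 = 27*13 = 351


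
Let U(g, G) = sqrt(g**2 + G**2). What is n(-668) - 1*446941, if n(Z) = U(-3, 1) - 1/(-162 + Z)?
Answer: -370961029/830 + sqrt(10) ≈ -4.4694e+5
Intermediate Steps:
U(g, G) = sqrt(G**2 + g**2)
n(Z) = sqrt(10) - 1/(-162 + Z) (n(Z) = sqrt(1**2 + (-3)**2) - 1/(-162 + Z) = sqrt(1 + 9) - 1/(-162 + Z) = sqrt(10) - 1/(-162 + Z))
n(-668) - 1*446941 = (-1 - 162*sqrt(10) - 668*sqrt(10))/(-162 - 668) - 1*446941 = (-1 - 830*sqrt(10))/(-830) - 446941 = -(-1 - 830*sqrt(10))/830 - 446941 = (1/830 + sqrt(10)) - 446941 = -370961029/830 + sqrt(10)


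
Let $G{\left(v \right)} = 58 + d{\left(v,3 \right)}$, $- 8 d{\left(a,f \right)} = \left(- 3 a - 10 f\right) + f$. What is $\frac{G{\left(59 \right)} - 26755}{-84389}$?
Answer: $\frac{53343}{168778} \approx 0.31605$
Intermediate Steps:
$d{\left(a,f \right)} = \frac{3 a}{8} + \frac{9 f}{8}$ ($d{\left(a,f \right)} = - \frac{\left(- 3 a - 10 f\right) + f}{8} = - \frac{\left(- 10 f - 3 a\right) + f}{8} = - \frac{- 9 f - 3 a}{8} = \frac{3 a}{8} + \frac{9 f}{8}$)
$G{\left(v \right)} = \frac{491}{8} + \frac{3 v}{8}$ ($G{\left(v \right)} = 58 + \left(\frac{3 v}{8} + \frac{9}{8} \cdot 3\right) = 58 + \left(\frac{3 v}{8} + \frac{27}{8}\right) = 58 + \left(\frac{27}{8} + \frac{3 v}{8}\right) = \frac{491}{8} + \frac{3 v}{8}$)
$\frac{G{\left(59 \right)} - 26755}{-84389} = \frac{\left(\frac{491}{8} + \frac{3}{8} \cdot 59\right) - 26755}{-84389} = \left(\left(\frac{491}{8} + \frac{177}{8}\right) - 26755\right) \left(- \frac{1}{84389}\right) = \left(\frac{167}{2} - 26755\right) \left(- \frac{1}{84389}\right) = \left(- \frac{53343}{2}\right) \left(- \frac{1}{84389}\right) = \frac{53343}{168778}$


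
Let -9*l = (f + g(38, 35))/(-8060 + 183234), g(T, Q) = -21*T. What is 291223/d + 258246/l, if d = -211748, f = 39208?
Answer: -43105743221185979/4066620340 ≈ -1.0600e+7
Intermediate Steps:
l = -19205/788283 (l = -(39208 - 21*38)/(9*(-8060 + 183234)) = -(39208 - 798)/(9*175174) = -38410/(9*175174) = -1/9*19205/87587 = -19205/788283 ≈ -0.024363)
291223/d + 258246/l = 291223/(-211748) + 258246/(-19205/788283) = 291223*(-1/211748) + 258246*(-788283/19205) = -291223/211748 - 203570931618/19205 = -43105743221185979/4066620340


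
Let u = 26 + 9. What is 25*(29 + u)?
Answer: 1600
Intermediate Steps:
u = 35
25*(29 + u) = 25*(29 + 35) = 25*64 = 1600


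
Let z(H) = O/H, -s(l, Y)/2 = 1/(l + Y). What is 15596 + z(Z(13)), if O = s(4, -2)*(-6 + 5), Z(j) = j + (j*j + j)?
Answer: 3041221/195 ≈ 15596.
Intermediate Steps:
s(l, Y) = -2/(Y + l) (s(l, Y) = -2/(l + Y) = -2/(Y + l))
Z(j) = j² + 2*j (Z(j) = j + (j² + j) = j + (j + j²) = j² + 2*j)
O = 1 (O = (-2/(-2 + 4))*(-6 + 5) = -2/2*(-1) = -2*½*(-1) = -1*(-1) = 1)
z(H) = 1/H
15596 + z(Z(13)) = 15596 + 1/(13*(2 + 13)) = 15596 + 1/(13*15) = 15596 + 1/195 = 3041221/195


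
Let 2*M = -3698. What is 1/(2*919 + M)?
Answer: -1/11 ≈ -0.090909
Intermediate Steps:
M = -1849 (M = (½)*(-3698) = -1849)
1/(2*919 + M) = 1/(2*919 - 1849) = 1/(1838 - 1849) = 1/(-11) = -1/11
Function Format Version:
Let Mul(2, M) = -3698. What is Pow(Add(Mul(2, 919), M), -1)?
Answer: Rational(-1, 11) ≈ -0.090909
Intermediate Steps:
M = -1849 (M = Mul(Rational(1, 2), -3698) = -1849)
Pow(Add(Mul(2, 919), M), -1) = Pow(Add(Mul(2, 919), -1849), -1) = Pow(Add(1838, -1849), -1) = Pow(-11, -1) = Rational(-1, 11)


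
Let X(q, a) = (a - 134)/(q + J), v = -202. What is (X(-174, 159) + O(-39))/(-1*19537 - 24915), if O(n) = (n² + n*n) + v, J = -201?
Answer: -42599/666780 ≈ -0.063888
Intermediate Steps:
X(q, a) = (-134 + a)/(-201 + q) (X(q, a) = (a - 134)/(q - 201) = (-134 + a)/(-201 + q))
O(n) = -202 + 2*n² (O(n) = (n² + n*n) - 202 = (n² + n²) - 202 = 2*n² - 202 = -202 + 2*n²)
(X(-174, 159) + O(-39))/(-1*19537 - 24915) = ((-134 + 159)/(-201 - 174) + (-202 + 2*(-39)²))/(-1*19537 - 24915) = (25/(-375) + (-202 + 2*1521))/(-19537 - 24915) = (-1/375*25 + (-202 + 3042))/(-44452) = (-1/15 + 2840)*(-1/44452) = (42599/15)*(-1/44452) = -42599/666780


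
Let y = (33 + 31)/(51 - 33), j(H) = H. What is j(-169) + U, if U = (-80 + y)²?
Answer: 459655/81 ≈ 5674.8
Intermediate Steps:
y = 32/9 (y = 64/18 = 64*(1/18) = 32/9 ≈ 3.5556)
U = 473344/81 (U = (-80 + 32/9)² = (-688/9)² = 473344/81 ≈ 5843.8)
j(-169) + U = -169 + 473344/81 = 459655/81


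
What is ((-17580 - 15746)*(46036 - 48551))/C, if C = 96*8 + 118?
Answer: 41907445/443 ≈ 94599.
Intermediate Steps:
C = 886 (C = 768 + 118 = 886)
((-17580 - 15746)*(46036 - 48551))/C = ((-17580 - 15746)*(46036 - 48551))/886 = -33326*(-2515)*(1/886) = 83814890*(1/886) = 41907445/443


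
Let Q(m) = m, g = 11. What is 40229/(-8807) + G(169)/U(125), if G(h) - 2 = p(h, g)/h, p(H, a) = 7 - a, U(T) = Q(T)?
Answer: -846896087/186047875 ≈ -4.5520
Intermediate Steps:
U(T) = T
G(h) = 2 - 4/h (G(h) = 2 + (7 - 1*11)/h = 2 + (7 - 11)/h = 2 - 4/h)
40229/(-8807) + G(169)/U(125) = 40229/(-8807) + (2 - 4/169)/125 = 40229*(-1/8807) + (2 - 4*1/169)*(1/125) = -40229/8807 + (2 - 4/169)*(1/125) = -40229/8807 + (334/169)*(1/125) = -40229/8807 + 334/21125 = -846896087/186047875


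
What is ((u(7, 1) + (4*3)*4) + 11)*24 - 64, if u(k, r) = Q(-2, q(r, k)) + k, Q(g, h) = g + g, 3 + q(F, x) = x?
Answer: 1424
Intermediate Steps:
q(F, x) = -3 + x
Q(g, h) = 2*g
u(k, r) = -4 + k (u(k, r) = 2*(-2) + k = -4 + k)
((u(7, 1) + (4*3)*4) + 11)*24 - 64 = (((-4 + 7) + (4*3)*4) + 11)*24 - 64 = ((3 + 12*4) + 11)*24 - 64 = ((3 + 48) + 11)*24 - 64 = (51 + 11)*24 - 64 = 62*24 - 64 = 1488 - 64 = 1424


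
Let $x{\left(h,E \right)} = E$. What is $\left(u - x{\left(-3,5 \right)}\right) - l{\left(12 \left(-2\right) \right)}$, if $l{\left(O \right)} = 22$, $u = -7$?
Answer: $-34$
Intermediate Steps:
$\left(u - x{\left(-3,5 \right)}\right) - l{\left(12 \left(-2\right) \right)} = \left(-7 - 5\right) - 22 = -12 - 22 = -34$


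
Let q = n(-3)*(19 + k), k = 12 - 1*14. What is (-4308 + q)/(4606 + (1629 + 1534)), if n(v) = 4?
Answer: -4240/7769 ≈ -0.54576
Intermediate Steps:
k = -2 (k = 12 - 14 = -2)
q = 68 (q = 4*(19 - 2) = 4*17 = 68)
(-4308 + q)/(4606 + (1629 + 1534)) = (-4308 + 68)/(4606 + (1629 + 1534)) = -4240/(4606 + 3163) = -4240/7769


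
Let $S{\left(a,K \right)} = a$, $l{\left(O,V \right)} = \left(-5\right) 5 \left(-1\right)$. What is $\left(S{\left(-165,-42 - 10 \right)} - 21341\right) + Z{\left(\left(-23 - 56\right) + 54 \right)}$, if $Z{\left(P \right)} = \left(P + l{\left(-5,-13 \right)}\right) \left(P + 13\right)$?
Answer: $-21506$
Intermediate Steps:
$l{\left(O,V \right)} = 25$ ($l{\left(O,V \right)} = \left(-25\right) \left(-1\right) = 25$)
$Z{\left(P \right)} = \left(13 + P\right) \left(25 + P\right)$ ($Z{\left(P \right)} = \left(P + 25\right) \left(P + 13\right) = \left(25 + P\right) \left(13 + P\right) = \left(13 + P\right) \left(25 + P\right)$)
$\left(S{\left(-165,-42 - 10 \right)} - 21341\right) + Z{\left(\left(-23 - 56\right) + 54 \right)} = \left(-165 - 21341\right) + \left(325 + \left(\left(-23 - 56\right) + 54\right)^{2} + 38 \left(\left(-23 - 56\right) + 54\right)\right) = -21506 + \left(325 + \left(-79 + 54\right)^{2} + 38 \left(-79 + 54\right)\right) = -21506 + \left(325 + \left(-25\right)^{2} + 38 \left(-25\right)\right) = -21506 + \left(325 + 625 - 950\right) = -21506 + 0 = -21506$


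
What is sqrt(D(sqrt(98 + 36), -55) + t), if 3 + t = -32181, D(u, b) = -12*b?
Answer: 2*I*sqrt(7881) ≈ 177.55*I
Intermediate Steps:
t = -32184 (t = -3 - 32181 = -32184)
sqrt(D(sqrt(98 + 36), -55) + t) = sqrt(-12*(-55) - 32184) = sqrt(660 - 32184) = sqrt(-31524) = 2*I*sqrt(7881)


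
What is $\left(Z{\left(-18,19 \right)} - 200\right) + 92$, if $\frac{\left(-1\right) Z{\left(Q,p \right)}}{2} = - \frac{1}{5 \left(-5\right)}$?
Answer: $- \frac{2702}{25} \approx -108.08$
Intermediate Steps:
$Z{\left(Q,p \right)} = - \frac{2}{25}$ ($Z{\left(Q,p \right)} = - 2 \left(- \frac{1}{5 \left(-5\right)}\right) = - 2 \left(- \frac{1}{-25}\right) = - 2 \left(\left(-1\right) \left(- \frac{1}{25}\right)\right) = \left(-2\right) \frac{1}{25} = - \frac{2}{25}$)
$\left(Z{\left(-18,19 \right)} - 200\right) + 92 = \left(- \frac{2}{25} - 200\right) + 92 = - \frac{5002}{25} + 92 = - \frac{2702}{25}$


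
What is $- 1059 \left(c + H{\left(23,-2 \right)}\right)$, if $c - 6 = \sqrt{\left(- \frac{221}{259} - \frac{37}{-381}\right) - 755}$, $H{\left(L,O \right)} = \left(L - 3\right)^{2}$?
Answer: $-429954 - \frac{353 i \sqrt{7359209735577}}{32893} \approx -4.2995 \cdot 10^{5} - 29113.0 i$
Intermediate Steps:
$H{\left(L,O \right)} = \left(-3 + L\right)^{2}$
$c = 6 + \frac{i \sqrt{7359209735577}}{98679}$ ($c = 6 + \sqrt{\left(- \frac{221}{259} - \frac{37}{-381}\right) - 755} = 6 + \sqrt{\left(\left(-221\right) \frac{1}{259} - - \frac{37}{381}\right) - 755} = 6 + \sqrt{\left(- \frac{221}{259} + \frac{37}{381}\right) - 755} = 6 + \sqrt{- \frac{74618}{98679} - 755} = 6 + \sqrt{- \frac{74577263}{98679}} = 6 + \frac{i \sqrt{7359209735577}}{98679} \approx 6.0 + 27.491 i$)
$- 1059 \left(c + H{\left(23,-2 \right)}\right) = - 1059 \left(\left(6 + \frac{i \sqrt{7359209735577}}{98679}\right) + \left(-3 + 23\right)^{2}\right) = - 1059 \left(\left(6 + \frac{i \sqrt{7359209735577}}{98679}\right) + 20^{2}\right) = - 1059 \left(\left(6 + \frac{i \sqrt{7359209735577}}{98679}\right) + 400\right) = - 1059 \left(406 + \frac{i \sqrt{7359209735577}}{98679}\right) = -429954 - \frac{353 i \sqrt{7359209735577}}{32893}$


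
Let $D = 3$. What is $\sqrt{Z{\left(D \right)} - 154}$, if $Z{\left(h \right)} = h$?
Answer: $i \sqrt{151} \approx 12.288 i$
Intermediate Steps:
$\sqrt{Z{\left(D \right)} - 154} = \sqrt{3 - 154} = \sqrt{-151} = i \sqrt{151}$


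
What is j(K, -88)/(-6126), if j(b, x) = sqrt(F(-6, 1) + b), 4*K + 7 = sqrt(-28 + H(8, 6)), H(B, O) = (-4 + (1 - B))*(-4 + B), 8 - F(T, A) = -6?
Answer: -sqrt(49 + 6*I*sqrt(2))/12252 ≈ -0.00057346 - 4.9286e-5*I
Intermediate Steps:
F(T, A) = 14 (F(T, A) = 8 - 1*(-6) = 8 + 6 = 14)
H(B, O) = (-4 + B)*(-3 - B) (H(B, O) = (-3 - B)*(-4 + B) = (-4 + B)*(-3 - B))
K = -7/4 + 3*I*sqrt(2)/2 (K = -7/4 + sqrt(-28 + (12 + 8 - 1*8**2))/4 = -7/4 + sqrt(-28 + (12 + 8 - 1*64))/4 = -7/4 + sqrt(-28 + (12 + 8 - 64))/4 = -7/4 + sqrt(-28 - 44)/4 = -7/4 + sqrt(-72)/4 = -7/4 + (6*I*sqrt(2))/4 = -7/4 + 3*I*sqrt(2)/2 ≈ -1.75 + 2.1213*I)
j(b, x) = sqrt(14 + b)
j(K, -88)/(-6126) = sqrt(14 + (-7/4 + 3*I*sqrt(2)/2))/(-6126) = sqrt(49/4 + 3*I*sqrt(2)/2)*(-1/6126) = -sqrt(49/4 + 3*I*sqrt(2)/2)/6126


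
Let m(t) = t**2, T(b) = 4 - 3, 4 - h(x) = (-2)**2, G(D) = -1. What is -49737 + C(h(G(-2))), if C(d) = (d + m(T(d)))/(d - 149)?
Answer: -7410814/149 ≈ -49737.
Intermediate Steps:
h(x) = 0 (h(x) = 4 - 1*(-2)**2 = 4 - 1*4 = 4 - 4 = 0)
T(b) = 1
C(d) = (1 + d)/(-149 + d) (C(d) = (d + 1**2)/(d - 149) = (d + 1)/(-149 + d) = (1 + d)/(-149 + d))
-49737 + C(h(G(-2))) = -49737 + (1 + 0)/(-149 + 0) = -49737 + 1/(-149) = -49737 - 1/149*1 = -49737 - 1/149 = -7410814/149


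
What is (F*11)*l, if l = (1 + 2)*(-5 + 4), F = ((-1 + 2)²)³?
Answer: -33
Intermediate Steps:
F = 1 (F = (1²)³ = 1³ = 1)
l = -3 (l = 3*(-1) = -3)
(F*11)*l = (1*11)*(-3) = 11*(-3) = -33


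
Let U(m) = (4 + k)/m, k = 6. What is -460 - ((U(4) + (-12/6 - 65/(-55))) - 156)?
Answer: -6725/22 ≈ -305.68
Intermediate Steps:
U(m) = 10/m (U(m) = (4 + 6)/m = 10/m)
-460 - ((U(4) + (-12/6 - 65/(-55))) - 156) = -460 - ((10/4 + (-12/6 - 65/(-55))) - 156) = -460 - ((10*(1/4) + (-12*1/6 - 65*(-1/55))) - 156) = -460 - ((5/2 + (-2 + 13/11)) - 156) = -460 - ((5/2 - 9/11) - 156) = -460 - (37/22 - 156) = -460 - 1*(-3395/22) = -460 + 3395/22 = -6725/22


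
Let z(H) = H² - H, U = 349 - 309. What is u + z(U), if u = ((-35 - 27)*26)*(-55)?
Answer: 90220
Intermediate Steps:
U = 40
u = 88660 (u = -62*26*(-55) = -1612*(-55) = 88660)
u + z(U) = 88660 + 40*(-1 + 40) = 88660 + 40*39 = 88660 + 1560 = 90220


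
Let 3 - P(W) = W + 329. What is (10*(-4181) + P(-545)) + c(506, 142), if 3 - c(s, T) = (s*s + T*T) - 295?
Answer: -317493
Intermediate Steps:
P(W) = -326 - W (P(W) = 3 - (W + 329) = 3 - (329 + W) = 3 + (-329 - W) = -326 - W)
c(s, T) = 298 - T² - s² (c(s, T) = 3 - ((s*s + T*T) - 295) = 3 - ((s² + T²) - 295) = 3 - ((T² + s²) - 295) = 3 - (-295 + T² + s²) = 3 + (295 - T² - s²) = 298 - T² - s²)
(10*(-4181) + P(-545)) + c(506, 142) = (10*(-4181) + (-326 - 1*(-545))) + (298 - 1*142² - 1*506²) = (-41810 + (-326 + 545)) + (298 - 1*20164 - 1*256036) = (-41810 + 219) + (298 - 20164 - 256036) = -41591 - 275902 = -317493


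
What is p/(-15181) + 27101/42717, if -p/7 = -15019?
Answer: -4079546080/648486777 ≈ -6.2909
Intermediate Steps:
p = 105133 (p = -7*(-15019) = 105133)
p/(-15181) + 27101/42717 = 105133/(-15181) + 27101/42717 = 105133*(-1/15181) + 27101*(1/42717) = -105133/15181 + 27101/42717 = -4079546080/648486777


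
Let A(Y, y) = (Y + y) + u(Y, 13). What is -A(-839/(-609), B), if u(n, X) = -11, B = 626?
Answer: -375374/609 ≈ -616.38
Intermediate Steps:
A(Y, y) = -11 + Y + y (A(Y, y) = (Y + y) - 11 = -11 + Y + y)
-A(-839/(-609), B) = -(-11 - 839/(-609) + 626) = -(-11 - 839*(-1/609) + 626) = -(-11 + 839/609 + 626) = -1*375374/609 = -375374/609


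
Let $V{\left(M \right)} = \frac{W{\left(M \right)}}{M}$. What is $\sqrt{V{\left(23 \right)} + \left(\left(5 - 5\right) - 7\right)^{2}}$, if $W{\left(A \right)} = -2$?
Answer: $\frac{15 \sqrt{115}}{23} \approx 6.9938$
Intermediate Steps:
$V{\left(M \right)} = - \frac{2}{M}$
$\sqrt{V{\left(23 \right)} + \left(\left(5 - 5\right) - 7\right)^{2}} = \sqrt{- \frac{2}{23} + \left(\left(5 - 5\right) - 7\right)^{2}} = \sqrt{\left(-2\right) \frac{1}{23} + \left(\left(5 - 5\right) - 7\right)^{2}} = \sqrt{- \frac{2}{23} + \left(0 - 7\right)^{2}} = \sqrt{- \frac{2}{23} + \left(-7\right)^{2}} = \sqrt{- \frac{2}{23} + 49} = \sqrt{\frac{1125}{23}} = \frac{15 \sqrt{115}}{23}$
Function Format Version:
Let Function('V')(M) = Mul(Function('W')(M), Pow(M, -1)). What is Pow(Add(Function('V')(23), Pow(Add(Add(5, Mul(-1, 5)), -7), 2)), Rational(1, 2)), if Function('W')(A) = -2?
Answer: Mul(Rational(15, 23), Pow(115, Rational(1, 2))) ≈ 6.9938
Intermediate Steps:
Function('V')(M) = Mul(-2, Pow(M, -1))
Pow(Add(Function('V')(23), Pow(Add(Add(5, Mul(-1, 5)), -7), 2)), Rational(1, 2)) = Pow(Add(Mul(-2, Pow(23, -1)), Pow(Add(Add(5, Mul(-1, 5)), -7), 2)), Rational(1, 2)) = Pow(Add(Mul(-2, Rational(1, 23)), Pow(Add(Add(5, -5), -7), 2)), Rational(1, 2)) = Pow(Add(Rational(-2, 23), Pow(Add(0, -7), 2)), Rational(1, 2)) = Pow(Add(Rational(-2, 23), Pow(-7, 2)), Rational(1, 2)) = Pow(Add(Rational(-2, 23), 49), Rational(1, 2)) = Pow(Rational(1125, 23), Rational(1, 2)) = Mul(Rational(15, 23), Pow(115, Rational(1, 2)))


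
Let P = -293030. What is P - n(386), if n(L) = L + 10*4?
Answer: -293456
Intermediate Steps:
n(L) = 40 + L (n(L) = L + 40 = 40 + L)
P - n(386) = -293030 - (40 + 386) = -293030 - 1*426 = -293030 - 426 = -293456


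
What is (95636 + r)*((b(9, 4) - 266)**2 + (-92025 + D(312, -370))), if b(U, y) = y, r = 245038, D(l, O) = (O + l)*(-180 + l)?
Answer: -10573498938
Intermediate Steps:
D(l, O) = (-180 + l)*(O + l)
(95636 + r)*((b(9, 4) - 266)**2 + (-92025 + D(312, -370))) = (95636 + 245038)*((4 - 266)**2 + (-92025 + (312**2 - 180*(-370) - 180*312 - 370*312))) = 340674*((-262)**2 + (-92025 + (97344 + 66600 - 56160 - 115440))) = 340674*(68644 + (-92025 - 7656)) = 340674*(68644 - 99681) = 340674*(-31037) = -10573498938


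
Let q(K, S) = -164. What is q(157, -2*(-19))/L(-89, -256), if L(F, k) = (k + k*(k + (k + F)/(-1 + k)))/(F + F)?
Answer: 22873/50880 ≈ 0.44955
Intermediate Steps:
L(F, k) = (k + k*(k + (F + k)/(-1 + k)))/(2*F) (L(F, k) = (k + k*(k + (F + k)/(-1 + k)))/((2*F)) = (k + k*(k + (F + k)/(-1 + k)))*(1/(2*F)) = (k + k*(k + (F + k)/(-1 + k)))/(2*F))
q(157, -2*(-19))/L(-89, -256) = -164*89*(-1 - 256)/(128*(-1 - 89 - 256 + (-256)²)) = -164*(-22873/(128*(-1 - 89 - 256 + 65536))) = -164/((½)*(-256)*(-1/89)*(-1/257)*65190) = -164/(-8344320/22873) = -164*(-22873/8344320) = 22873/50880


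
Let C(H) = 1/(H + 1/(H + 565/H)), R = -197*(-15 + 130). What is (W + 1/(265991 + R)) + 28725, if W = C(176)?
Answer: 538934377072769/18761854496 ≈ 28725.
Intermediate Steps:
R = -22655 (R = -197*115 = -22655)
W = 31541/5551392 (W = (565 + 176²)/(176*(566 + 176²)) = (565 + 30976)/(176*(566 + 30976)) = (1/176)*31541/31542 = (1/176)*(1/31542)*31541 = 31541/5551392 ≈ 0.0056816)
(W + 1/(265991 + R)) + 28725 = (31541/5551392 + 1/(265991 - 22655)) + 28725 = (31541/5551392 + 1/243336) + 28725 = 106675169/18761854496 + 28725 = 538934377072769/18761854496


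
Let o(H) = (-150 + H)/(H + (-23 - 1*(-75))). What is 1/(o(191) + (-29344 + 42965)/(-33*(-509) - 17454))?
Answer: -17739/364774 ≈ -0.048630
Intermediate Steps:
o(H) = (-150 + H)/(52 + H) (o(H) = (-150 + H)/(H + (-23 + 75)) = (-150 + H)/(H + 52) = (-150 + H)/(52 + H))
1/(o(191) + (-29344 + 42965)/(-33*(-509) - 17454)) = 1/((-150 + 191)/(52 + 191) + (-29344 + 42965)/(-33*(-509) - 17454)) = 1/(41/243 + 13621/(16797 - 17454)) = 1/((1/243)*41 + 13621/(-657)) = 1/(41/243 + 13621*(-1/657)) = 1/(41/243 - 13621/657) = 1/(-364774/17739) = -17739/364774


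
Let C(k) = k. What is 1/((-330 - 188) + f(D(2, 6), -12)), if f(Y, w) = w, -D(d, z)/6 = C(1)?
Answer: -1/530 ≈ -0.0018868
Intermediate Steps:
D(d, z) = -6 (D(d, z) = -6*1 = -6)
1/((-330 - 188) + f(D(2, 6), -12)) = 1/((-330 - 188) - 12) = 1/(-518 - 12) = 1/(-530) = -1/530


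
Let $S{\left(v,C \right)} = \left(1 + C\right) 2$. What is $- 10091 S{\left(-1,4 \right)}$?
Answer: $-100910$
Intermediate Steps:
$S{\left(v,C \right)} = 2 + 2 C$
$- 10091 S{\left(-1,4 \right)} = - 10091 \left(2 + 2 \cdot 4\right) = - 10091 \left(2 + 8\right) = \left(-10091\right) 10 = -100910$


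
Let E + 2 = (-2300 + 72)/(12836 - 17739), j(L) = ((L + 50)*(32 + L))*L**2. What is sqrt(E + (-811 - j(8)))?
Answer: I*sqrt(3588904563953)/4903 ≈ 386.38*I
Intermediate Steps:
j(L) = L**2*(32 + L)*(50 + L) (j(L) = ((50 + L)*(32 + L))*L**2 = ((32 + L)*(50 + L))*L**2 = L**2*(32 + L)*(50 + L))
E = -7578/4903 (E = -2 + (-2300 + 72)/(12836 - 17739) = -2 - 2228/(-4903) = -2 - 2228*(-1/4903) = -2 + 2228/4903 = -7578/4903 ≈ -1.5456)
sqrt(E + (-811 - j(8))) = sqrt(-7578/4903 + (-811 - 8**2*(1600 + 8**2 + 82*8))) = sqrt(-7578/4903 + (-811 - 64*(1600 + 64 + 656))) = sqrt(-7578/4903 + (-811 - 64*2320)) = sqrt(-7578/4903 + (-811 - 1*148480)) = sqrt(-7578/4903 + (-811 - 148480)) = sqrt(-7578/4903 - 149291) = sqrt(-731981351/4903) = I*sqrt(3588904563953)/4903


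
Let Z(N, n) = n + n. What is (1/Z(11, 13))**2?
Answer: 1/676 ≈ 0.0014793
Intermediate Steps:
Z(N, n) = 2*n
(1/Z(11, 13))**2 = (1/(2*13))**2 = (1/26)**2 = 1/676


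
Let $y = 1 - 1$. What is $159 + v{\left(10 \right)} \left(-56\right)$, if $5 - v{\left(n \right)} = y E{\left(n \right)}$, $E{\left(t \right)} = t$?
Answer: $-121$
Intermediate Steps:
$y = 0$
$v{\left(n \right)} = 5$ ($v{\left(n \right)} = 5 - 0 n = 5 - 0 = 5 + 0 = 5$)
$159 + v{\left(10 \right)} \left(-56\right) = 159 + 5 \left(-56\right) = 159 - 280 = -121$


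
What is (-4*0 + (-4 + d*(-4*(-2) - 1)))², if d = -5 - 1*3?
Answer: 3600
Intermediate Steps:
d = -8 (d = -5 - 3 = -8)
(-4*0 + (-4 + d*(-4*(-2) - 1)))² = (-4*0 + (-4 - 8*(-4*(-2) - 1)))² = (0 + (-4 - 8*(8 - 1)))² = (0 + (-4 - 8*7))² = (0 + (-4 - 56))² = (0 - 60)² = (-60)² = 3600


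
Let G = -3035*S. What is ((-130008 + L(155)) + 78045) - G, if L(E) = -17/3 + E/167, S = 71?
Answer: 81922148/501 ≈ 1.6352e+5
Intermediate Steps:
L(E) = -17/3 + E/167 (L(E) = -17*⅓ + E*(1/167) = -17/3 + E/167)
G = -215485 (G = -3035*71 = -215485)
((-130008 + L(155)) + 78045) - G = ((-130008 + (-17/3 + (1/167)*155)) + 78045) - 1*(-215485) = ((-130008 + (-17/3 + 155/167)) + 78045) + 215485 = ((-130008 - 2374/501) + 78045) + 215485 = (-65136382/501 + 78045) + 215485 = -26035837/501 + 215485 = 81922148/501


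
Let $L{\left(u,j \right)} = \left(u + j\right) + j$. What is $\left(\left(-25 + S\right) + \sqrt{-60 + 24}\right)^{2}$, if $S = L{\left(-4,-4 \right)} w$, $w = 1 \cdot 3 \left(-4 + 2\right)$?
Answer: $2173 + 564 i \approx 2173.0 + 564.0 i$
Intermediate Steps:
$L{\left(u,j \right)} = u + 2 j$ ($L{\left(u,j \right)} = \left(j + u\right) + j = u + 2 j$)
$w = -6$ ($w = 3 \left(-2\right) = -6$)
$S = 72$ ($S = \left(-4 + 2 \left(-4\right)\right) \left(-6\right) = \left(-4 - 8\right) \left(-6\right) = \left(-12\right) \left(-6\right) = 72$)
$\left(\left(-25 + S\right) + \sqrt{-60 + 24}\right)^{2} = \left(\left(-25 + 72\right) + \sqrt{-60 + 24}\right)^{2} = \left(47 + \sqrt{-36}\right)^{2} = \left(47 + 6 i\right)^{2}$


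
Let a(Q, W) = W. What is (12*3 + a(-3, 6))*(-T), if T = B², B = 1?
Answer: -42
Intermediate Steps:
T = 1 (T = 1² = 1)
(12*3 + a(-3, 6))*(-T) = (12*3 + 6)*(-1*1) = (36 + 6)*(-1) = 42*(-1) = -42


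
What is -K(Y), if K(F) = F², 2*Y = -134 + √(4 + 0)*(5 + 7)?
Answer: -3025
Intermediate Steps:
Y = -55 (Y = (-134 + √(4 + 0)*(5 + 7))/2 = (-134 + √4*12)/2 = (-134 + 2*12)/2 = (-134 + 24)/2 = (½)*(-110) = -55)
-K(Y) = -1*(-55)² = -1*3025 = -3025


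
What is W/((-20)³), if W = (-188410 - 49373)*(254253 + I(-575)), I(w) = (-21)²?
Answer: 30280951701/4000 ≈ 7.5702e+6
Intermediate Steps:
I(w) = 441
W = -60561903402 (W = (-188410 - 49373)*(254253 + 441) = -237783*254694 = -60561903402)
W/((-20)³) = -60561903402/((-20)³) = -60561903402/(-8000) = -60561903402*(-1/8000) = 30280951701/4000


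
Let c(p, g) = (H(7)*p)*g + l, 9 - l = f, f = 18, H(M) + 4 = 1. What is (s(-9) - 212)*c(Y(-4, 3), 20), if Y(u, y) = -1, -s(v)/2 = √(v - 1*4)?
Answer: -10812 - 102*I*√13 ≈ -10812.0 - 367.77*I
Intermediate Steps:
s(v) = -2*√(-4 + v) (s(v) = -2*√(v - 1*4) = -2*√(v - 4) = -2*√(-4 + v))
H(M) = -3 (H(M) = -4 + 1 = -3)
l = -9 (l = 9 - 1*18 = 9 - 18 = -9)
c(p, g) = -9 - 3*g*p (c(p, g) = (-3*p)*g - 9 = -3*g*p - 9 = -9 - 3*g*p)
(s(-9) - 212)*c(Y(-4, 3), 20) = (-2*√(-4 - 9) - 212)*(-9 - 3*20*(-1)) = (-2*I*√13 - 212)*(-9 + 60) = (-2*I*√13 - 212)*51 = (-212 - 2*I*√13)*51 = -10812 - 102*I*√13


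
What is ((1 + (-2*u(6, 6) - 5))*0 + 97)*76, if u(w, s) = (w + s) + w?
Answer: 7372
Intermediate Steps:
u(w, s) = s + 2*w (u(w, s) = (s + w) + w = s + 2*w)
((1 + (-2*u(6, 6) - 5))*0 + 97)*76 = ((1 + (-2*(6 + 2*6) - 5))*0 + 97)*76 = ((1 + (-2*(6 + 12) - 5))*0 + 97)*76 = ((1 + (-2*18 - 5))*0 + 97)*76 = ((1 + (-36 - 5))*0 + 97)*76 = ((1 - 41)*0 + 97)*76 = (-40*0 + 97)*76 = (0 + 97)*76 = 97*76 = 7372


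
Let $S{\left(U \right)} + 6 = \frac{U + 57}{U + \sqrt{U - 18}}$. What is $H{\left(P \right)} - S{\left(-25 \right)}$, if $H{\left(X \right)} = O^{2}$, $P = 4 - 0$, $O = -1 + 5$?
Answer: $\frac{3874}{167} + \frac{8 i \sqrt{43}}{167} \approx 23.198 + 0.31413 i$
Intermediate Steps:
$O = 4$
$P = 4$ ($P = 4 + 0 = 4$)
$S{\left(U \right)} = -6 + \frac{57 + U}{U + \sqrt{-18 + U}}$ ($S{\left(U \right)} = -6 + \frac{U + 57}{U + \sqrt{U - 18}} = -6 + \frac{57 + U}{U + \sqrt{-18 + U}}$)
$H{\left(X \right)} = 16$ ($H{\left(X \right)} = 4^{2} = 16$)
$H{\left(P \right)} - S{\left(-25 \right)} = 16 - \frac{57 - 6 \sqrt{-18 - 25} - -125}{-25 + \sqrt{-18 - 25}} = 16 - \frac{57 - 6 \sqrt{-43} + 125}{-25 + \sqrt{-43}} = 16 - \frac{57 - 6 i \sqrt{43} + 125}{-25 + i \sqrt{43}} = 16 - \frac{182 - 6 i \sqrt{43}}{-25 + i \sqrt{43}}$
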